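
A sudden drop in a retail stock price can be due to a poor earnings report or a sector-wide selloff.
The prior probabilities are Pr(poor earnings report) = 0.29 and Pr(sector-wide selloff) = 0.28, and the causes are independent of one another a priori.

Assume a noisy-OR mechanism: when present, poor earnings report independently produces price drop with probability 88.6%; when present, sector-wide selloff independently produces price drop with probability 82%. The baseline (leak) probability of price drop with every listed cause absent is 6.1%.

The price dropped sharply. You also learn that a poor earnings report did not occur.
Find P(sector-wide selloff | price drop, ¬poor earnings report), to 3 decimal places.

P(sector-wide selloff | price drop, ¬poor earnings report) ≈ 0.841

Under noisy-OR, P(price drop | causes) = 1 − (1−0.061)·∏(1−qᵢ) over the active causes.
For the numerator, keep only sector-wide selloff=true terms: 0.83098×0.28 = 0.232674
Denominator P(price drop | ¬poor earnings report): 0.061×0.72 + 0.83098×0.28 = 0.276594
P(sector-wide selloff | price drop, ¬poor earnings report) = 0.232674/0.276594 ≈ 0.841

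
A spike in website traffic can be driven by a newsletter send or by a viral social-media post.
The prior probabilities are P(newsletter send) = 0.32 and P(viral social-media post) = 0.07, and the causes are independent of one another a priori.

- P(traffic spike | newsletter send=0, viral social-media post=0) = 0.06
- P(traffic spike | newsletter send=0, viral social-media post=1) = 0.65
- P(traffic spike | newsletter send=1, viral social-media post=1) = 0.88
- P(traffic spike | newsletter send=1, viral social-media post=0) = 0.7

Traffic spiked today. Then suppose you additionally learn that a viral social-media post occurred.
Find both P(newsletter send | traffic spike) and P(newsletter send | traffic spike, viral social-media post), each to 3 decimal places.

P(traffic spike) = 0.06×0.68×0.93 + 0.65×0.68×0.07 + 0.7×0.32×0.93 + 0.88×0.32×0.07 = 0.037944 + 0.030940 + 0.208320 + 0.019712 = 0.296916
Restricting to configurations with newsletter send present: 0.208320 + 0.019712 = 0.228032.
So P(newsletter send | traffic spike) = 0.228032/0.296916 ≈ 0.768.

Now condition on the additional information:
P(traffic spike | viral social-media post) = 0.65·0.68 + 0.88·0.32 = 0.442000 + 0.281600 = 0.723600
Of this, 0.281600 comes from 0.88·0.32 (the newsletter send=true cases).
So P(newsletter send | traffic spike, viral social-media post) = 0.281600/0.723600 ≈ 0.389.
This is intercausal reasoning (explaining away): once viral social-media post accounts for the traffic spike, newsletter send becomes less likely.

P(newsletter send | traffic spike) ≈ 0.768; P(newsletter send | traffic spike, viral social-media post) ≈ 0.389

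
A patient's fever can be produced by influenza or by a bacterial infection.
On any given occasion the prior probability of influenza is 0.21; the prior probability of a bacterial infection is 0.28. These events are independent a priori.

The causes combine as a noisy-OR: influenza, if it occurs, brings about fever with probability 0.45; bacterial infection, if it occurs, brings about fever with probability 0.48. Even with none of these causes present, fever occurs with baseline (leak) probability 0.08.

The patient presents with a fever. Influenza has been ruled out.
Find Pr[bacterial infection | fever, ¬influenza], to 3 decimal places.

Pr[bacterial infection | fever, ¬influenza] ≈ 0.717

Under noisy-OR, P(fever | causes) = 1 − (1−0.08)·∏(1−qᵢ) over the active causes.
Weight on bacterial infection=true, given the evidence: 0.5216×0.28 = 0.146048
Denominator P(fever | ¬influenza): 0.08×0.72 + 0.5216×0.28 = 0.203648
Posterior = 0.146048 / 0.203648 ≈ 0.717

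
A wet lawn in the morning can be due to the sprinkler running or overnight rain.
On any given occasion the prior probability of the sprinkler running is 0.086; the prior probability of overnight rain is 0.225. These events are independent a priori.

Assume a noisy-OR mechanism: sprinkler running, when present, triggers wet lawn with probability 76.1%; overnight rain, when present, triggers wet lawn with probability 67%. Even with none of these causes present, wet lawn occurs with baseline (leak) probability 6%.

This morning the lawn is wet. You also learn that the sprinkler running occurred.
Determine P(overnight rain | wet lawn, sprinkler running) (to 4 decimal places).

Under noisy-OR, P(wet lawn | causes) = 1 − (1−0.06)·∏(1−qᵢ) over the active causes.
Enumerate both values of overnight rain and weight by the priors:
  P(wet lawn | sprinkler running) = 0.77534·0.775 + 0.925862·0.225
        = 0.600889 + 0.208319 = 0.809208
The terms with overnight rain present sum to 0.208319, so
  P(overnight rain | wet lawn, sprinkler running) = 0.208319 / 0.809208 ≈ 0.2574

P(overnight rain | wet lawn, sprinkler running) ≈ 0.2574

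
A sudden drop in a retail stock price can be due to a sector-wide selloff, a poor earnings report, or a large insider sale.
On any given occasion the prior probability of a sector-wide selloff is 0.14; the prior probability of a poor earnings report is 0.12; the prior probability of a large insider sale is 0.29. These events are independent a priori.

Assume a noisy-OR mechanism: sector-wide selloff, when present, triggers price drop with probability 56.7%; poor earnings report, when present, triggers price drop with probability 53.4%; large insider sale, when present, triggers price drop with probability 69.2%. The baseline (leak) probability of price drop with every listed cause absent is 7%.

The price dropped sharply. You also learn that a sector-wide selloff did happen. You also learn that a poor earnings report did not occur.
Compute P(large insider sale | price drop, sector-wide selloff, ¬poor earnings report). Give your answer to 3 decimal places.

P(large insider sale | price drop, sector-wide selloff, ¬poor earnings report) ≈ 0.375

Under noisy-OR, P(price drop | causes) = 1 − (1−0.07)·∏(1−qᵢ) over the active causes.
Numerator (weight on configurations with large insider sale): 0.875971*0.29 = 0.254032
Denominator P(price drop | sector-wide selloff, ¬poor earnings report): 0.59731*0.71 + 0.875971*0.29 = 0.678122
P(large insider sale | price drop, sector-wide selloff, ¬poor earnings report) = 0.254032/0.678122 ≈ 0.375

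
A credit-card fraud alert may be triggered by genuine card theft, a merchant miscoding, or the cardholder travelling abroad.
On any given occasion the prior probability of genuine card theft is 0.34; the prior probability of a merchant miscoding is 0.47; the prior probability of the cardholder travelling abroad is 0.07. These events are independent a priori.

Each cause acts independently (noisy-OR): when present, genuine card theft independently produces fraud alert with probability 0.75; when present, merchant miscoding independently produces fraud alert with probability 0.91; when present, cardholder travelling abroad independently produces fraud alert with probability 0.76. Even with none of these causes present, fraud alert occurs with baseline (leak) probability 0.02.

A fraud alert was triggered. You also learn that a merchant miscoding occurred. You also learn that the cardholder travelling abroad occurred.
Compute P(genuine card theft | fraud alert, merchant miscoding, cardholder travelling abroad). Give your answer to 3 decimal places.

Under noisy-OR, P(fraud alert | causes) = 1 − (1−0.02)·∏(1−qᵢ) over the active causes.
By total probability over both values of genuine card theft:
  P(fraud alert | merchant miscoding, cardholder travelling abroad) = 0.978832×0.66 + 0.994708×0.34
        = 0.646029 + 0.338201 = 0.984230
The terms with genuine card theft present sum to 0.338201, so
  P(genuine card theft | fraud alert, merchant miscoding, cardholder travelling abroad) = 0.338201 / 0.984230 ≈ 0.344

P(genuine card theft | fraud alert, merchant miscoding, cardholder travelling abroad) ≈ 0.344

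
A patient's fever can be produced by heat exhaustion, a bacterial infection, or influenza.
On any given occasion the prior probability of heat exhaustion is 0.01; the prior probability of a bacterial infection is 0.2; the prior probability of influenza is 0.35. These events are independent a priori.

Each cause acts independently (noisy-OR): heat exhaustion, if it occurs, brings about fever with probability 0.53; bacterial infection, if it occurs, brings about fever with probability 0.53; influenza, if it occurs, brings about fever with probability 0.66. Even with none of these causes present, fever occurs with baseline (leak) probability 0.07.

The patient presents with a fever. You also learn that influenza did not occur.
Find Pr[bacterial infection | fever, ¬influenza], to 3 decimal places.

Pr[bacterial infection | fever, ¬influenza] ≈ 0.653

Under noisy-OR, P(fever | causes) = 1 − (1−0.07)·∏(1−qᵢ) over the active causes.
Weight on bacterial infection=true, given the evidence: 0.111454 + 0.001589 = 0.113043
Denominator P(fever | ¬influenza): 0.07·0.99·0.8 + 0.5629·0.99·0.2 + 0.5629·0.01·0.8 + 0.794563·0.01·0.2 = 0.172986
Posterior = 0.113043 / 0.172986 ≈ 0.653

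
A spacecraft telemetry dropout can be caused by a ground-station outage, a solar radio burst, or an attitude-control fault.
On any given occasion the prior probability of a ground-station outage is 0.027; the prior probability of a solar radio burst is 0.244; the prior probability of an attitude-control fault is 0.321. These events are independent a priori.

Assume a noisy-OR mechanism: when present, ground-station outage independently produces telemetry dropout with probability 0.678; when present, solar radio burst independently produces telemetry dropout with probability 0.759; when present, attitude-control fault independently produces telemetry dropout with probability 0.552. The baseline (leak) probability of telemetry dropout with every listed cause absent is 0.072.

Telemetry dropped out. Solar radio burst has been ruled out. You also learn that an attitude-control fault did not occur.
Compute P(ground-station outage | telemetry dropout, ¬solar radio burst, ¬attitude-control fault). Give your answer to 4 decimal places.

Under noisy-OR, P(telemetry dropout | causes) = 1 − (1−0.072)·∏(1−qᵢ) over the active causes.
Numerator (weight on configurations with ground-station outage): 0.701184×0.027 = 0.018932
Denominator P(telemetry dropout | ¬solar radio burst, ¬attitude-control fault): 0.072×0.973 + 0.701184×0.027 = 0.088988
P(ground-station outage | telemetry dropout, ¬solar radio burst, ¬attitude-control fault) = 0.018932/0.088988 ≈ 0.2127

P(ground-station outage | telemetry dropout, ¬solar radio burst, ¬attitude-control fault) ≈ 0.2127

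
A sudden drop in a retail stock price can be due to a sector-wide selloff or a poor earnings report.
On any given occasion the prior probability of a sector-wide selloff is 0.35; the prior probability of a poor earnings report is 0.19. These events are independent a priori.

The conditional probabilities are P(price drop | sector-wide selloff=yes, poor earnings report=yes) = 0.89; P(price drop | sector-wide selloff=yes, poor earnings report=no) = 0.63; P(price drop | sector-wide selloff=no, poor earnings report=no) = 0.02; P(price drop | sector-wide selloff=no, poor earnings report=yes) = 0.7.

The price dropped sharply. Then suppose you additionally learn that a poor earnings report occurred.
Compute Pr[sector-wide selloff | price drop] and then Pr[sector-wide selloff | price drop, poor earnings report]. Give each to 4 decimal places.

Pr[sector-wide selloff | price drop] ≈ 0.7103; Pr[sector-wide selloff | price drop, poor earnings report] ≈ 0.4064

For the numerator, keep only sector-wide selloff=true terms: 0.178605 + 0.059185 = 0.237790
The normalizing constant is 0.02*0.65*0.81 + 0.7*0.65*0.19 + 0.63*0.35*0.81 + 0.89*0.35*0.19 = 0.334770
P(sector-wide selloff | price drop) = 0.237790/0.334770 ≈ 0.7103

Now also conditioning on poor earnings report=true:
For the numerator, keep only sector-wide selloff=true terms: 0.89×0.35 = 0.311500
The normalizing constant is 0.7×0.65 + 0.89×0.35 = 0.766500
P(sector-wide selloff | price drop, poor earnings report) = 0.311500/0.766500 ≈ 0.4064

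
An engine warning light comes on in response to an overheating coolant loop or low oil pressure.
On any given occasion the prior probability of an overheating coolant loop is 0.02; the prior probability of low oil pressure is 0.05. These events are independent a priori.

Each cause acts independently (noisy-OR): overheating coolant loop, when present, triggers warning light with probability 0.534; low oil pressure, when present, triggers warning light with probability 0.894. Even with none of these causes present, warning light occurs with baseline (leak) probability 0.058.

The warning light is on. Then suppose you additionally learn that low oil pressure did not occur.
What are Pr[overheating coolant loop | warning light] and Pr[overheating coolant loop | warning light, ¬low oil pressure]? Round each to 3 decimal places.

Pr[overheating coolant loop | warning light] ≈ 0.106; Pr[overheating coolant loop | warning light, ¬low oil pressure] ≈ 0.165

Under noisy-OR, P(warning light | causes) = 1 − (1−0.058)·∏(1−qᵢ) over the active causes.
P(warning light) = 0.058·0.98·0.95 + 0.900148·0.98·0.05 + 0.561028·0.02·0.95 + 0.953469·0.02·0.05 = 0.053998 + 0.044107 + 0.010660 + 0.000953 = 0.109718
Restricting to configurations with overheating coolant loop present: 0.010660 + 0.000953 = 0.011613.
Hence the posterior is 0.011613/0.109718 ≈ 0.106.

Now also conditioning on low oil pressure≠true:
P(warning light | ¬low oil pressure) = 0.058·0.98 + 0.561028·0.02 = 0.056840 + 0.011221 = 0.068061
Restricting to configurations with overheating coolant loop present: 0.561028·0.02 = 0.011221.
Hence the posterior is 0.011221/0.068061 ≈ 0.165.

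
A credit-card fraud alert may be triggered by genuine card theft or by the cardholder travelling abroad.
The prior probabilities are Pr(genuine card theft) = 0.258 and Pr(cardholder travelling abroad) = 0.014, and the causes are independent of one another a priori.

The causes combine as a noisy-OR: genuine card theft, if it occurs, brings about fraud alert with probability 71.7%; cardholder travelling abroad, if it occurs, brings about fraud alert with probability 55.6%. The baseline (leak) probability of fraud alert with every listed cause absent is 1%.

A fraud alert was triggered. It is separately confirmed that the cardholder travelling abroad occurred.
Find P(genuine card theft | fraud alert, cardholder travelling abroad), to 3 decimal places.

P(genuine card theft | fraud alert, cardholder travelling abroad) ≈ 0.352

Under noisy-OR, P(fraud alert | causes) = 1 − (1−0.01)·∏(1−qᵢ) over the active causes.
Sum P(fraud alert|·) weighted by the priors over both values of genuine card theft:
  P(fraud alert | cardholder travelling abroad) = 0.56044·0.742 + 0.875605·0.258
        = 0.415846 + 0.225906 = 0.641752
The terms with genuine card theft present sum to 0.225906, so
  P(genuine card theft | fraud alert, cardholder travelling abroad) = 0.225906 / 0.641752 ≈ 0.352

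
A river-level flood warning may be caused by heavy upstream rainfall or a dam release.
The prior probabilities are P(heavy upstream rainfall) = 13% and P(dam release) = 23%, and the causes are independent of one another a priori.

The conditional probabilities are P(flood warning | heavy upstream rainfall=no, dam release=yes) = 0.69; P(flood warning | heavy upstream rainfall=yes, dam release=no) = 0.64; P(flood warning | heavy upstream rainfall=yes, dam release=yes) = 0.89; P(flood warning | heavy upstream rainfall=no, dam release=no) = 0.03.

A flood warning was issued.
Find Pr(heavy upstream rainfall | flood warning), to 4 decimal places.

Weight on heavy upstream rainfall=true, given the evidence: 0.064064 + 0.026611 = 0.090675
Normalizer over all consistent configurations: 0.03*0.87*0.77 + 0.69*0.87*0.23 + 0.64*0.13*0.77 + 0.89*0.13*0.23 = 0.248841
Posterior = 0.090675 / 0.248841 ≈ 0.3644

Pr(heavy upstream rainfall | flood warning) ≈ 0.3644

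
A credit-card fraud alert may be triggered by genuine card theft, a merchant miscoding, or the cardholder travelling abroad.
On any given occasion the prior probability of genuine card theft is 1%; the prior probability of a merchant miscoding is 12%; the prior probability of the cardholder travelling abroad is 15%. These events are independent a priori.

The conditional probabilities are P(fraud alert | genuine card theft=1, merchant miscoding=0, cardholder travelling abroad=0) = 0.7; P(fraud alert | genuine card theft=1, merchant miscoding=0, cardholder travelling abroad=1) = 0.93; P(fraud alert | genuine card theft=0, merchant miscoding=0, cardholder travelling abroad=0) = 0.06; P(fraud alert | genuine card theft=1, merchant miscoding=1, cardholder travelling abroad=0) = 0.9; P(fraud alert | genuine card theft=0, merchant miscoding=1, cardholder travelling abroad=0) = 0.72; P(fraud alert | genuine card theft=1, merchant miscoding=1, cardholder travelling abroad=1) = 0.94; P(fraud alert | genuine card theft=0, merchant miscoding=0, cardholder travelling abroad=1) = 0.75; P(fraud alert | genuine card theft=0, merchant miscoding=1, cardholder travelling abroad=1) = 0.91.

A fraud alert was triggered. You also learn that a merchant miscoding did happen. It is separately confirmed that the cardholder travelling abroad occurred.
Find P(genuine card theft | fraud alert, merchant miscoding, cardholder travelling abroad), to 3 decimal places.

For the numerator, keep only genuine card theft=true terms: 0.94×0.01 = 0.009400
Normalizer over all consistent configurations: 0.91×0.99 + 0.94×0.01 = 0.910300
Posterior = 0.009400 / 0.910300 ≈ 0.010

P(genuine card theft | fraud alert, merchant miscoding, cardholder travelling abroad) ≈ 0.010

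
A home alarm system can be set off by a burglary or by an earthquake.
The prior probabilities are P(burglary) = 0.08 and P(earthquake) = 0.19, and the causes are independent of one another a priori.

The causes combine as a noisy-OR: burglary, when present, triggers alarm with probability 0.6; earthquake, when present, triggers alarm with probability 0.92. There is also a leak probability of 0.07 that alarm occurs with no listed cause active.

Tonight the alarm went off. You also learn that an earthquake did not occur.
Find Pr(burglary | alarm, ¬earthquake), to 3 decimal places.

Pr(burglary | alarm, ¬earthquake) ≈ 0.438

Under noisy-OR, P(alarm | causes) = 1 − (1−0.07)·∏(1−qᵢ) over the active causes.
For the numerator, keep only burglary=true terms: 0.628*0.08 = 0.050240
Normalizer over all consistent configurations: 0.07*0.92 + 0.628*0.08 = 0.114640
P(burglary | alarm, ¬earthquake) = 0.050240/0.114640 ≈ 0.438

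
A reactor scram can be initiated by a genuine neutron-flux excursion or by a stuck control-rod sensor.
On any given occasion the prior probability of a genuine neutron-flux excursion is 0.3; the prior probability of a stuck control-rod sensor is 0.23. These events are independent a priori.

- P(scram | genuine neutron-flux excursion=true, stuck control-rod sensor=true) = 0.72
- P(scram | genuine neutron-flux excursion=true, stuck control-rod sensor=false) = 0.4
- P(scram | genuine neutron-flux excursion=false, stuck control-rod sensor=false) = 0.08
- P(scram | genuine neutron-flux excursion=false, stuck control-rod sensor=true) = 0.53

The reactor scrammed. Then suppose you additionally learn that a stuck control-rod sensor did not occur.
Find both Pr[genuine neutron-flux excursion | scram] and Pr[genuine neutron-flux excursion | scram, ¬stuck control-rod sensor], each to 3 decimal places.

Enumerate the 4 (genuine neutron-flux excursion, stuck control-rod sensor) configurations and weight by the priors:
  P(scram) = 0.08×0.7×0.77 + 0.53×0.7×0.23 + 0.4×0.3×0.77 + 0.72×0.3×0.23
        = 0.043120 + 0.085330 + 0.092400 + 0.049680 = 0.270530
The terms with genuine neutron-flux excursion present sum to 0.142080, so
  P(genuine neutron-flux excursion | scram) = 0.142080 / 0.270530 ≈ 0.525

Now condition on the additional information:
Sum P(scram|·) weighted by the priors over both values of genuine neutron-flux excursion:
  P(scram | ¬stuck control-rod sensor) = 0.08*0.7 + 0.4*0.3
        = 0.056000 + 0.120000 = 0.176000
Configurations with genuine neutron-flux excursion contribute 0.120000, so
  P(genuine neutron-flux excursion | scram, ¬stuck control-rod sensor) = 0.120000 / 0.176000 ≈ 0.682

Pr[genuine neutron-flux excursion | scram] ≈ 0.525; Pr[genuine neutron-flux excursion | scram, ¬stuck control-rod sensor] ≈ 0.682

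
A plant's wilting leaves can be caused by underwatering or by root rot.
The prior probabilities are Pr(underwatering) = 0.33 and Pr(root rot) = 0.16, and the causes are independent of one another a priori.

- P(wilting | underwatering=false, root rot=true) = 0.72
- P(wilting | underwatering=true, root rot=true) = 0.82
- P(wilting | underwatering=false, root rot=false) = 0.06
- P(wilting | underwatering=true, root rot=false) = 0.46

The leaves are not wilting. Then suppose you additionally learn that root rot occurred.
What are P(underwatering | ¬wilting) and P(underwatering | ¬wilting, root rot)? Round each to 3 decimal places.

P(underwatering | ¬wilting) ≈ 0.222; P(underwatering | ¬wilting, root rot) ≈ 0.240

By total probability over the 4 (underwatering, root rot) configurations:
  P(¬wilting) = 0.94·0.67·0.84 + 0.28·0.67·0.16 + 0.54·0.33·0.84 + 0.18·0.33·0.16
        = 0.529032 + 0.030016 + 0.149688 + 0.009504 = 0.718240
Keeping only the underwatering-present terms gives 0.159192, so
  P(underwatering | ¬wilting) = 0.159192 / 0.718240 ≈ 0.222

With the extra evidence:
P(¬wilting | root rot) = 0.28*0.67 + 0.18*0.33 = 0.187600 + 0.059400 = 0.247000
Restricting to configurations with underwatering present: 0.18*0.33 = 0.059400.
So P(underwatering | ¬wilting, root rot) = 0.059400/0.247000 ≈ 0.240.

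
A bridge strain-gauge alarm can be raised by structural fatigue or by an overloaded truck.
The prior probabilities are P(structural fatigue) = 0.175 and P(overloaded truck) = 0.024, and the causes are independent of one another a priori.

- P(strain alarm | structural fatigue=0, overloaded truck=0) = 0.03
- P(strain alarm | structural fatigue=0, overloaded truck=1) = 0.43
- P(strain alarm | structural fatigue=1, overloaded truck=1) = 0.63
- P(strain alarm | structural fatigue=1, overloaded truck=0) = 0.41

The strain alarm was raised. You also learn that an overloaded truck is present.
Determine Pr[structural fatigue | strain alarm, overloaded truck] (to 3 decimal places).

Pr[structural fatigue | strain alarm, overloaded truck] ≈ 0.237

Numerator (weight on configurations with structural fatigue): 0.63·0.175 = 0.110250
Normalizer over all consistent configurations: 0.43·0.825 + 0.63·0.175 = 0.465000
Posterior = 0.110250 / 0.465000 ≈ 0.237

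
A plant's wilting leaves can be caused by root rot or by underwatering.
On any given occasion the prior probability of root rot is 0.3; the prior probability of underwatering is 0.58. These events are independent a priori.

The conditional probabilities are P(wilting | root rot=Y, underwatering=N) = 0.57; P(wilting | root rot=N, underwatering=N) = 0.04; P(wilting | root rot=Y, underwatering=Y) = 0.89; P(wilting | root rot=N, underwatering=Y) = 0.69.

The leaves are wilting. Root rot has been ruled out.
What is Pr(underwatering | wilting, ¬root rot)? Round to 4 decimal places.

Pr(underwatering | wilting, ¬root rot) ≈ 0.9597

For the numerator, keep only underwatering=true terms: 0.69*0.58 = 0.400200
The normalizing constant is 0.04*0.42 + 0.69*0.58 = 0.417000
P(underwatering | wilting, ¬root rot) = 0.400200/0.417000 ≈ 0.9597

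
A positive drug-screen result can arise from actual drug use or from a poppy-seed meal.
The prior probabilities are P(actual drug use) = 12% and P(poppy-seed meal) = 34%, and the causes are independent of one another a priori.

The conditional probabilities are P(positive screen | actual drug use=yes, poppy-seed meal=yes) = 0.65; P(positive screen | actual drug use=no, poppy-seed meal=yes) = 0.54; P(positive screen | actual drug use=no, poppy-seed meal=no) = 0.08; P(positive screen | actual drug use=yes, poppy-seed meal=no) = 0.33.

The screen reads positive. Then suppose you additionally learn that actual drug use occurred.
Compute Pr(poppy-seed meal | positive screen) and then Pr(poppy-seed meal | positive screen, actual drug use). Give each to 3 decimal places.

Pr(poppy-seed meal | positive screen) ≈ 0.722; Pr(poppy-seed meal | positive screen, actual drug use) ≈ 0.504

By total probability over the 4 (actual drug use, poppy-seed meal) configurations:
  P(positive screen) = 0.08*0.88*0.66 + 0.54*0.88*0.34 + 0.33*0.12*0.66 + 0.65*0.12*0.34
        = 0.046464 + 0.161568 + 0.026136 + 0.026520 = 0.260688
Configurations with poppy-seed meal contribute 0.188088, so
  P(poppy-seed meal | positive screen) = 0.188088 / 0.260688 ≈ 0.722

Now condition on the additional information:
Numerator (weight on configurations with poppy-seed meal): 0.65×0.34 = 0.221000
Denominator P(positive screen | actual drug use): 0.33×0.66 + 0.65×0.34 = 0.438800
P(poppy-seed meal | positive screen, actual drug use) = 0.221000/0.438800 ≈ 0.504
The drop from 0.722 to 0.504 is the explaining-away (discounting) effect.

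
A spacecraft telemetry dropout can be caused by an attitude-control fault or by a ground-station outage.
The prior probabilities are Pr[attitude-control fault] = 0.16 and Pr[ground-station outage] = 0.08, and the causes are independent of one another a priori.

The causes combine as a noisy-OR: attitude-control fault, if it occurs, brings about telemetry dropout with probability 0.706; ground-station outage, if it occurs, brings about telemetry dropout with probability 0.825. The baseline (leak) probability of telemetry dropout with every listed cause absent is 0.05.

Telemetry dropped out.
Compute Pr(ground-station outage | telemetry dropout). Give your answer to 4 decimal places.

Pr(ground-station outage | telemetry dropout) ≈ 0.3203

Under noisy-OR, P(telemetry dropout | causes) = 1 − (1−0.05)·∏(1−qᵢ) over the active causes.
By total probability over the 4 (attitude-control fault, ground-station outage) configurations:
  P(telemetry dropout) = 0.05×0.84×0.92 + 0.83375×0.84×0.08 + 0.7207×0.16×0.92 + 0.951122×0.16×0.08
        = 0.038640 + 0.056028 + 0.106087 + 0.012174 = 0.212929
Configurations with ground-station outage contribute 0.068202, so
  P(ground-station outage | telemetry dropout) = 0.068202 / 0.212929 ≈ 0.3203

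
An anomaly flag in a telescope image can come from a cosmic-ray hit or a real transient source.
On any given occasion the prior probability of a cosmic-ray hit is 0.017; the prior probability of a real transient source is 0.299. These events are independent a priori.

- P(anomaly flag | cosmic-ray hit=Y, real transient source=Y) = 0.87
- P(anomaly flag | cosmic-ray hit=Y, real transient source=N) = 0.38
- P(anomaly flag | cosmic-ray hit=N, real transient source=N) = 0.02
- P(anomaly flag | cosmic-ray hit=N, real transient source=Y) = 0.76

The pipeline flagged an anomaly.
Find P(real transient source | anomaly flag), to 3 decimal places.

P(real transient source | anomaly flag) ≈ 0.926

Enumerate the 4 (cosmic-ray hit, real transient source) configurations and weight by the priors:
  P(anomaly flag) = 0.02*0.983*0.701 + 0.76*0.983*0.299 + 0.38*0.017*0.701 + 0.87*0.017*0.299
        = 0.013782 + 0.223377 + 0.004528 + 0.004422 = 0.246109
Configurations with real transient source contribute 0.227799, so
  P(real transient source | anomaly flag) = 0.227799 / 0.246109 ≈ 0.926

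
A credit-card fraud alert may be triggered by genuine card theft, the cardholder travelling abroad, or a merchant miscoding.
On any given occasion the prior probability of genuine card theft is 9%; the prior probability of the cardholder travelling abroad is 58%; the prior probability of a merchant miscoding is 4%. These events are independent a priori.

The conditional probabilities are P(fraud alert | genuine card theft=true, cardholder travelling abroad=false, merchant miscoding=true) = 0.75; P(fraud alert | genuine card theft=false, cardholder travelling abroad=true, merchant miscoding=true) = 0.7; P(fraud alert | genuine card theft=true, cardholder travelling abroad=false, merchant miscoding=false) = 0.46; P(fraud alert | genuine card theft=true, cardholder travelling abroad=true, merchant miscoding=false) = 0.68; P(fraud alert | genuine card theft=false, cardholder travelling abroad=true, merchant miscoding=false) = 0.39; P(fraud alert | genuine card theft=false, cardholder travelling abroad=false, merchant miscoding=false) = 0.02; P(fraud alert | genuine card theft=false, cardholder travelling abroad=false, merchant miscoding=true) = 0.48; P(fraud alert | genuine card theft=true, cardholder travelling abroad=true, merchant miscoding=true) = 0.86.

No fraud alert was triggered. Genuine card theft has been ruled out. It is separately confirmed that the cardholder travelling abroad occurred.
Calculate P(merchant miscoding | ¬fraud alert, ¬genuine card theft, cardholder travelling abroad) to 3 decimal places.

P(merchant miscoding | ¬fraud alert, ¬genuine card theft, cardholder travelling abroad) ≈ 0.020

Numerator (weight on configurations with merchant miscoding): 0.3×0.04 = 0.012000
Normalizer over all consistent configurations: 0.61×0.96 + 0.3×0.04 = 0.597600
Posterior = 0.012000 / 0.597600 ≈ 0.020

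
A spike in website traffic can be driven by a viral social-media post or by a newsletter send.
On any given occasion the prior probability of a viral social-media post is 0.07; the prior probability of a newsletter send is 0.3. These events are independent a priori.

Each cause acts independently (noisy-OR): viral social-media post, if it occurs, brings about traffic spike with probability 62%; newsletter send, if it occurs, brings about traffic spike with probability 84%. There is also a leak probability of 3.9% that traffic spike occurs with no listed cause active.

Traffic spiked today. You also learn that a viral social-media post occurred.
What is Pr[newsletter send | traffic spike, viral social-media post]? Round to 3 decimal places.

Pr[newsletter send | traffic spike, viral social-media post] ≈ 0.389

Under noisy-OR, P(traffic spike | causes) = 1 − (1−0.039)·∏(1−qᵢ) over the active causes.
P(traffic spike | viral social-media post) = 0.63482×0.7 + 0.941571×0.3 = 0.444374 + 0.282471 = 0.726845
Of this, 0.282471 comes from 0.941571×0.3 (the newsletter send=true cases).
P(newsletter send | traffic spike, viral social-media post) = 0.282471 / 0.726845 ≈ 0.389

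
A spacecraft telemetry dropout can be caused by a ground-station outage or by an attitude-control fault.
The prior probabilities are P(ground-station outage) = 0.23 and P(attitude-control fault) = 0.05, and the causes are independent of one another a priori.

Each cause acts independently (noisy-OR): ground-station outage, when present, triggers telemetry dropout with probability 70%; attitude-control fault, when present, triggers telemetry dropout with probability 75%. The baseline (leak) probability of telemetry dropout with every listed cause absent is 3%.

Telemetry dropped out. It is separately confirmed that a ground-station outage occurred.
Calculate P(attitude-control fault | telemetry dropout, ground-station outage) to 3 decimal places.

Under noisy-OR, P(telemetry dropout | causes) = 1 − (1−0.03)·∏(1−qᵢ) over the active causes.
For the numerator, keep only attitude-control fault=true terms: 0.92725×0.05 = 0.046363
Normalizer over all consistent configurations: 0.709×0.95 + 0.92725×0.05 = 0.719913
Posterior = 0.046363 / 0.719913 ≈ 0.064

P(attitude-control fault | telemetry dropout, ground-station outage) ≈ 0.064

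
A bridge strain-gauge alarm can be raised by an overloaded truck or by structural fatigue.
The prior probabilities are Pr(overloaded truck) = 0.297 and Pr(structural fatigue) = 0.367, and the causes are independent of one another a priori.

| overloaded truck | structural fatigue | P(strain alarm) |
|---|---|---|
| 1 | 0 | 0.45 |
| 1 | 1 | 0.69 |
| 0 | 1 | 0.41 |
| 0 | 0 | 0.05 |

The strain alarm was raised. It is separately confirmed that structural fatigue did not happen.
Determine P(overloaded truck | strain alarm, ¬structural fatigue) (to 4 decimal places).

For the numerator, keep only overloaded truck=true terms: 0.45×0.297 = 0.133650
Denominator P(strain alarm | ¬structural fatigue): 0.05×0.703 + 0.45×0.297 = 0.168800
Posterior = 0.133650 / 0.168800 ≈ 0.7918

P(overloaded truck | strain alarm, ¬structural fatigue) ≈ 0.7918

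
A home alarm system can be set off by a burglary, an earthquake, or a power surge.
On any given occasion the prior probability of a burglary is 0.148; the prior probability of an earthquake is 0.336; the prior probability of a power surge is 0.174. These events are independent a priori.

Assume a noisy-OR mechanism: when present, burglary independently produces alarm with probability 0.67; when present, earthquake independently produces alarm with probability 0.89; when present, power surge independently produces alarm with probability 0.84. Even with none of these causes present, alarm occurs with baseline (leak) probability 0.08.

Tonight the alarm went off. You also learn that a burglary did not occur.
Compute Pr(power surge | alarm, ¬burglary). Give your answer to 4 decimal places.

Pr(power surge | alarm, ¬burglary) ≈ 0.3473

Under noisy-OR, P(alarm | causes) = 1 − (1−0.08)·∏(1−qᵢ) over the active causes.
P(alarm | ¬burglary) = 0.08×0.664×0.826 + 0.8528×0.664×0.174 + 0.8988×0.336×0.826 + 0.983808×0.336×0.174 = 0.043877 + 0.098529 + 0.249449 + 0.057517 = 0.449372
Restricting to configurations with power surge present: 0.098529 + 0.057517 = 0.156046.
Hence the posterior is 0.156046/0.449372 ≈ 0.3473.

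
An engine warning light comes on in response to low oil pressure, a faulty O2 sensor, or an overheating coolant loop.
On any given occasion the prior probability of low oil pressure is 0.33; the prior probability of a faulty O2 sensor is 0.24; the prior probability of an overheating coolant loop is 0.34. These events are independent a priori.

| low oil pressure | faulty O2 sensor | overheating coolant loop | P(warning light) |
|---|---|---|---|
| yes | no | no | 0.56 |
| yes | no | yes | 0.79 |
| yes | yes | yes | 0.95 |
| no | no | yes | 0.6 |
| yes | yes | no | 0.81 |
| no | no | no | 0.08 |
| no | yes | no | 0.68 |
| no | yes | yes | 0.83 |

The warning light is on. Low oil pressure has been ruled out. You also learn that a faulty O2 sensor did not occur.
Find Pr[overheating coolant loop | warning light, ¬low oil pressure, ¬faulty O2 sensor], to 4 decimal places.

Pr[overheating coolant loop | warning light, ¬low oil pressure, ¬faulty O2 sensor] ≈ 0.7944

Sum P(warning light|·) weighted by the priors over both values of overheating coolant loop:
  P(warning light | ¬low oil pressure, ¬faulty O2 sensor) = 0.08·0.66 + 0.6·0.34
        = 0.052800 + 0.204000 = 0.256800
Keeping only the overheating coolant loop-present terms gives 0.204000, so
  P(overheating coolant loop | warning light, ¬low oil pressure, ¬faulty O2 sensor) = 0.204000 / 0.256800 ≈ 0.7944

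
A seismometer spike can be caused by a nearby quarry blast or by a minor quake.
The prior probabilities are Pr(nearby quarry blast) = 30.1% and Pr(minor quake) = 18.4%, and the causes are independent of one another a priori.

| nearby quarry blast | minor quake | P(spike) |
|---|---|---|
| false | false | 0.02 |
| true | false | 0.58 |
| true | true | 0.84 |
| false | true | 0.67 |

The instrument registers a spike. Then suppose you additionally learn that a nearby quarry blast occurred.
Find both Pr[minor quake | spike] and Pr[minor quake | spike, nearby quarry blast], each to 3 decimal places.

P(spike) = 0.02×0.699×0.816 + 0.67×0.699×0.184 + 0.58×0.301×0.816 + 0.84×0.301×0.184 = 0.011408 + 0.086173 + 0.142457 + 0.046523 = 0.286561
Of this, 0.132696 comes from 0.086173 + 0.046523 (the minor quake=true cases).
So P(minor quake | spike) = 0.132696/0.286561 ≈ 0.463.

Now also conditioning on nearby quarry blast=true:
P(spike | nearby quarry blast) = 0.58*0.816 + 0.84*0.184 = 0.473280 + 0.154560 = 0.627840
The minor quake-present share is 0.84*0.184 = 0.154560.
So P(minor quake | spike, nearby quarry blast) = 0.154560/0.627840 ≈ 0.246.

Pr[minor quake | spike] ≈ 0.463; Pr[minor quake | spike, nearby quarry blast] ≈ 0.246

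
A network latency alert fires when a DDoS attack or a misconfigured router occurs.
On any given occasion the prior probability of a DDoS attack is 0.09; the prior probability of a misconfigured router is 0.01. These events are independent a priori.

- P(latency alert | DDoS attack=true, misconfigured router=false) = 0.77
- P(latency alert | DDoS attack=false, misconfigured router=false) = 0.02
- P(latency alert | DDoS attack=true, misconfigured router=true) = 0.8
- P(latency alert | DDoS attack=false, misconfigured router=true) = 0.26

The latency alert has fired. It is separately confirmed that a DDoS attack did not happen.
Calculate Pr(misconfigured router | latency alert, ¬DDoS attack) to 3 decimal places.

Pr(misconfigured router | latency alert, ¬DDoS attack) ≈ 0.116

Enumerate both values of misconfigured router and weight by the priors:
  P(latency alert | ¬DDoS attack) = 0.02×0.99 + 0.26×0.01
        = 0.019800 + 0.002600 = 0.022400
Keeping only the misconfigured router-present terms gives 0.002600, so
  P(misconfigured router | latency alert, ¬DDoS attack) = 0.002600 / 0.022400 ≈ 0.116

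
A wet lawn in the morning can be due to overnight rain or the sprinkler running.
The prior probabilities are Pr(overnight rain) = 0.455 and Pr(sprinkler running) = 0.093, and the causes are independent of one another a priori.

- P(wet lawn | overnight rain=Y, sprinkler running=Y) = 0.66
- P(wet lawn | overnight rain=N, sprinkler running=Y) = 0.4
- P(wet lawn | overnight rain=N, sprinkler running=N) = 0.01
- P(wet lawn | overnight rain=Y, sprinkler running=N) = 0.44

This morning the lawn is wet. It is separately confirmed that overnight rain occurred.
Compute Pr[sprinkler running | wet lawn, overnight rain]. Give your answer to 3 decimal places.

P(wet lawn | overnight rain) = 0.44*0.907 + 0.66*0.093 = 0.399080 + 0.061380 = 0.460460
Restricting to configurations with sprinkler running present: 0.66*0.093 = 0.061380.
P(sprinkler running | wet lawn, overnight rain) = 0.061380 / 0.460460 ≈ 0.133

Pr[sprinkler running | wet lawn, overnight rain] ≈ 0.133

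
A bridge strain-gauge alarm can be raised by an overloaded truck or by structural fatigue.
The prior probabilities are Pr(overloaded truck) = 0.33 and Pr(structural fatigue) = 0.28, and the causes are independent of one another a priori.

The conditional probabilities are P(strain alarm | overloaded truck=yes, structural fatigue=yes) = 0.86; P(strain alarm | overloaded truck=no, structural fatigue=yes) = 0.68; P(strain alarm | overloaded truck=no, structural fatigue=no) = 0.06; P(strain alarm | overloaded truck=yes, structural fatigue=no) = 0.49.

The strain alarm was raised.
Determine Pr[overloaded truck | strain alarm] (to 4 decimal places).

Pr[overloaded truck | strain alarm] ≈ 0.5559

Enumerate the 4 (overloaded truck, structural fatigue) configurations and weight by the priors:
  P(strain alarm) = 0.06×0.67×0.72 + 0.68×0.67×0.28 + 0.49×0.33×0.72 + 0.86×0.33×0.28
        = 0.028944 + 0.127568 + 0.116424 + 0.079464 = 0.352400
Keeping only the overloaded truck-present terms gives 0.195888, so
  P(overloaded truck | strain alarm) = 0.195888 / 0.352400 ≈ 0.5559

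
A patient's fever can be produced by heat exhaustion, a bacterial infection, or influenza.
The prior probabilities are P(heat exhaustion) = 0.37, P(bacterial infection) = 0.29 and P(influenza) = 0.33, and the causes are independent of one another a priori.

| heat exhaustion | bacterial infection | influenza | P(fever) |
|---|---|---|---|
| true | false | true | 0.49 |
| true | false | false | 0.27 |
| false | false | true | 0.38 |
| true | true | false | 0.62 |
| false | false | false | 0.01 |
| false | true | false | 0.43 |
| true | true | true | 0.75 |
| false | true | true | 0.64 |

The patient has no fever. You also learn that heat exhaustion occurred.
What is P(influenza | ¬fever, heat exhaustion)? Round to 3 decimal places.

Numerator (weight on configurations with influenza): 0.119493 + 0.023925 = 0.143418
Denominator P(¬fever | heat exhaustion): 0.73·0.71·0.67 + 0.51·0.71·0.33 + 0.38·0.29·0.67 + 0.25·0.29·0.33 = 0.564513
P(influenza | ¬fever, heat exhaustion) = 0.143418/0.564513 ≈ 0.254

P(influenza | ¬fever, heat exhaustion) ≈ 0.254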